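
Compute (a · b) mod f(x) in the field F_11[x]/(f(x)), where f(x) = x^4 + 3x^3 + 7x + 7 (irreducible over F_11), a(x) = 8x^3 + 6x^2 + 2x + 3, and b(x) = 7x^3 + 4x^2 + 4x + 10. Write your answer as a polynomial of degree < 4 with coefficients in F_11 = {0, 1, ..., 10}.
a · b ≡ 5x^3 + 5x^2 + 8x + 8 (mod f(x))

Multiply in F_11[x]: a(x)·b(x) = (8x^3 + 6x^2 + 2x + 3)·(7x^3 + 4x^2 + 4x + 10) = x^6 + 8x^5 + 4x^4 + x^3 + 3x^2 + 10x + 8. This has degree ≥ 4, so divide by f(x) over F_11: x^6 + 8x^5 + 4x^4 + x^3 + 3x^2 + 10x + 8 = (x^2 + 5x)·(x^4 + 3x^3 + 7x + 7) + (5x^3 + 5x^2 + 8x + 8). Hence a·b ≡ 5x^3 + 5x^2 + 8x + 8 (mod f). (F_11[x]/(f) is a field with 11^4 = 14641 elements since f is irreducible of degree 4.)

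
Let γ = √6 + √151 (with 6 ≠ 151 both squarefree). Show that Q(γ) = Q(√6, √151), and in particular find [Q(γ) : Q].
[Q(γ) : Q] = 4 (equivalently, Q(γ) = Q(√6, √151))

Obviously Q(γ) ⊆ Q(√6, √151), and [Q(√6, √151):Q] = 4 (since 6, 151 are distinct squarefree integers > 1 with 906 not a perfect square). To show equality we compute the minimal polynomial of γ. From γ = √6 + √151: γ^2 = 6 + 2√(906) + 151 = 157 + 2√(906), so γ^2 - 157 = 2√(906); squaring, (γ^2 - 157)^2 = 4·906, i.e. γ^4 - 314γ^2 + 24649 - 3624 = 0, i.e. γ^4 - 314γ^2 + 21025 = 0. So γ is a root of x^4 - 314x^2 + 21025. This polynomial is irreducible over Q: it has no rational root (each ±√6 ± √151 is irrational), and any factorization into two quadratics over Q would force √(906) ∈ Q (pairing opposite roots) or √6, √151 ∈ Q (other pairings), all impossible. Hence [Q(γ):Q] = 4 = [Q(√6, √151):Q], so Q(γ) = Q(√6, √151).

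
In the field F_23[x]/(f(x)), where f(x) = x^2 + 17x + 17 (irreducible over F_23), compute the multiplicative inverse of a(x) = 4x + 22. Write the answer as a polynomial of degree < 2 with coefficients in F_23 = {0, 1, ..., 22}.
a(x)^(-1) ≡ x (mod f(x))

Since f is irreducible over F_23, F_23[x]/(f) is a field and a(x) ≠ 0 has an inverse. Apply the extended Euclidean algorithm to f(x) and a(x) in F_23[x]: f(x) = (6x)·a(x) + (17). The last nonzero remainder is the constant 17 = gcd(f, a) in F_23. Back-substituting through the division chain expresses 17 = s(x)·a(x) + t(x)·f(x) with s(x) ≡ 17x (mod f), so (17x)·a(x) ≡ 17 (mod f). Multiplying by 17^(-1) ≡ 19 in F_23 gives a(x)^(-1) ≡ 19·(17x) ≡ x (mod f). Check: (4x + 22)·(x) = 4x^2 + 22x ≡ 1 (mod x^2 + 17x + 17).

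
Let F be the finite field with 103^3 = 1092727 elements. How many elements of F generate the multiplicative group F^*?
There are φ(1092726) = 342720 primitive elements

F_q^* is cyclic of order q - 1 = 1092726. A cyclic group of order m has exactly φ(m) generators. Here m = 1092726 = 2 · 3^2 · 17 · 3571, so the number of primitive elements is φ(1092726) = 342720.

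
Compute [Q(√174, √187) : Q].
[Q(√174, √187) : Q] = 4

[Q(√174):Q] = 2 (min poly x^2 - 174, irreducible since 174 is squarefree > 1). For the top step, suppose √187 ∈ Q(√174), say √187 = c + d√174 with c, d ∈ Q. Squaring: 187 = c^2 + 174d^2 + 2cd√174. Since √174 ∉ Q this forces 2cd = 0. If d = 0 then √187 = c ∈ Q, contradicting 187 squarefree > 1. If c = 0 then 187 = 174d^2, so 174·187 = (174d)^2 is a perfect square in Q — but 174·187 = 32538 is not a perfect square (since 174 and 187 are distinct squarefree integers). Contradiction. Hence √187 ∉ Q(√174), so x^2 - 187 stays irreducible over Q(√174) and [Q(√174, √187) : Q(√174)] = 2. By the tower law, [Q(√174, √187) : Q] = 2 · 2 = 4.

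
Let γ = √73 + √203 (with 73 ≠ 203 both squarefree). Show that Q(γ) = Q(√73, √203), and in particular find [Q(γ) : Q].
[Q(γ) : Q] = 4 (equivalently, Q(γ) = Q(√73, √203))

Obviously Q(γ) ⊆ Q(√73, √203), and [Q(√73, √203):Q] = 4 (since 73, 203 are distinct squarefree integers > 1 with 14819 not a perfect square). To show equality we compute the minimal polynomial of γ. From γ = √73 + √203: γ^2 = 73 + 2√(14819) + 203 = 276 + 2√(14819), so γ^2 - 276 = 2√(14819); squaring, (γ^2 - 276)^2 = 4·14819, i.e. γ^4 - 552γ^2 + 76176 - 59276 = 0, i.e. γ^4 - 552γ^2 + 16900 = 0. So γ is a root of x^4 - 552x^2 + 16900. This polynomial is irreducible over Q: it has no rational root (each ±√73 ± √203 is irrational), and any factorization into two quadratics over Q would force √(14819) ∈ Q (pairing opposite roots) or √73, √203 ∈ Q (other pairings), all impossible. Hence [Q(γ):Q] = 4 = [Q(√73, √203):Q], so Q(γ) = Q(√73, √203).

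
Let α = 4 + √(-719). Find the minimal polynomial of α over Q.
m_α(x) = x^2 - 8x + 735

From α - 4 = √(-719), squaring gives (α - 4)^2 = -719, i.e. α^2 - 8α + 16 = -719, so α^2 - 8α + 735 = 0. The discriminant of x^2 - 8x + 735 is (-8)^2 - 4·(735) = 64 - 2940 = -2876, and 4·(-719) is not a perfect square in Q since -719 is squarefree and ≠ 1. Hence x^2 - 8x + 735 is irreducible over Q and is the minimal polynomial of α.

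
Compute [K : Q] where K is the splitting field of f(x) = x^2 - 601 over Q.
[K : Q] = 2

f(x) = x^2 - 601 factors as (x - √601)(x + √601). The splitting field is K = Q(√601). Since 601 is squarefree and > 1, it is not a perfect square, so x^2 - 601 is irreducible over Q and [Q(√601) : Q] = 2. Hence [K : Q] = 2.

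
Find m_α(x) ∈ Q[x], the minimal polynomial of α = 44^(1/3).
m_α(x) = x^3 - 44

α satisfies α^3 = 44, so x^3 - 44 annihilates α. By the rational root test, a rational root p/q (in lowest terms) of x^3 - 44 would satisfy p^3 = 44 q^3, forcing q = 1 and p^3 = 44; but 44 is not a perfect cube, contradiction. A monic cubic over Q with no rational root is irreducible (any nontrivial factorization would include a linear factor). Hence x^3 - 44 is the minimal polynomial of α, and in particular [Q(α):Q] = 3.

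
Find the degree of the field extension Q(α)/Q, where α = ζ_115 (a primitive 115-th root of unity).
[Q(α):Q] = 88

The minimal polynomial of ζ_115 over Q is the 115-th cyclotomic polynomial Φ_115(x), which is irreducible over Q and has degree φ(115) = 88. Hence [Q(α):Q] = φ(115) = 88.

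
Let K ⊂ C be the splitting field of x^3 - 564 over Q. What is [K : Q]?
[K : Q] = 6

The roots of x^3 - 564 are ∛564, ω∛564, ω^2∛564 where ω = e^(2πi/3) is a primitive cube root of unity, so K = Q(∛564, ω). Now [Q(∛564):Q] = 3 (since 564 is not a perfect cube, x^3 - 564 is irreducible) and [Q(ω):Q] = 2. Both 2 and 3 divide [K:Q], and [K:Q] ≤ 3·2 = 6, so [K:Q] = 6. (Equivalently: Q(∛564) ⊂ R but ω ∉ R, so [K : Q(∛564)] = 2.)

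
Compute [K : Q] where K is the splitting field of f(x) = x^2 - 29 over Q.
[K : Q] = 2

f(x) = x^2 - 29 factors as (x - √29)(x + √29). The splitting field is K = Q(√29). Since 29 is squarefree and > 1, it is not a perfect square, so x^2 - 29 is irreducible over Q and [Q(√29) : Q] = 2. Hence [K : Q] = 2.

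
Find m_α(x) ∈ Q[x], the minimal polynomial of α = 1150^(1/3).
m_α(x) = x^3 - 1150

α satisfies α^3 = 1150, so x^3 - 1150 annihilates α. By the rational root test, a rational root p/q (in lowest terms) of x^3 - 1150 would satisfy p^3 = 1150 q^3, forcing q = 1 and p^3 = 1150; but 1150 is not a perfect cube, contradiction. A monic cubic over Q with no rational root is irreducible (any nontrivial factorization would include a linear factor). Hence x^3 - 1150 is the minimal polynomial of α, and in particular [Q(α):Q] = 3.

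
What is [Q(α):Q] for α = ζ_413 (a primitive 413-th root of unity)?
[Q(α):Q] = 348

The minimal polynomial of ζ_413 over Q is the 413-th cyclotomic polynomial Φ_413(x), which is irreducible over Q and has degree φ(413) = 348. Hence [Q(α):Q] = φ(413) = 348.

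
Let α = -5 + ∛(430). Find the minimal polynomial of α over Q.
m_α(x) = x^3 + 15x^2 + 75x - 305

Set β = α + 5 = ∛(430), so β^3 = 430. Then (α + 5)^3 - 430 = 0, i.e. α is a root of g(x) = (x + 5)^3 - 430 = x^3 + 15x^2 + 75x - 305. Since g(x) = h(x + 5) where h(x) = x^3 - 430, and h is irreducible over Q (because 430 is not a perfect cube, so h has no rational root, and a monic cubic with no rational root is irreducible), g is also irreducible (irreducibility is preserved under the substitution x → x + 5). Hence m_α(x) = x^3 + 15x^2 + 75x - 305.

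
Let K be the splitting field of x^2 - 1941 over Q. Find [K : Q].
[K : Q] = 2

f(x) = x^2 - 1941 factors as (x - √1941)(x + √1941). The splitting field is K = Q(√1941). Since 1941 is squarefree and > 1, it is not a perfect square, so x^2 - 1941 is irreducible over Q and [Q(√1941) : Q] = 2. Hence [K : Q] = 2.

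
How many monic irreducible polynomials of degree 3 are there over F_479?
There are 36633920 monic irreducible polynomials of degree 3 over F_479

Each element of F_{479^3} that lies in no proper subfield is a root of exactly one monic irreducible of degree 3 over F_479, and each such polynomial has 3 distinct roots in F_{479^3}. By Möbius inversion the count is N_479(3) = (1/3) Σ_{d|3} μ(3/d) · 479^d = (1/3)(μ(3)·479^1 + μ(1)·479^3) = 109901760/3 = 36633920.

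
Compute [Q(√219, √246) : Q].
[Q(√219, √246) : Q] = 4

[Q(√219):Q] = 2 (min poly x^2 - 219, irreducible since 219 is squarefree > 1). For the top step, suppose √246 ∈ Q(√219), say √246 = c + d√219 with c, d ∈ Q. Squaring: 246 = c^2 + 219d^2 + 2cd√219. Since √219 ∉ Q this forces 2cd = 0. If d = 0 then √246 = c ∈ Q, contradicting 246 squarefree > 1. If c = 0 then 246 = 219d^2, so 219·246 = (219d)^2 is a perfect square in Q — but 219·246 = 53874 is not a perfect square (since 219 and 246 are distinct squarefree integers). Contradiction. Hence √246 ∉ Q(√219), so x^2 - 246 stays irreducible over Q(√219) and [Q(√219, √246) : Q(√219)] = 2. By the tower law, [Q(√219, √246) : Q] = 2 · 2 = 4.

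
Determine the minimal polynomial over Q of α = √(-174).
m_α(x) = x^2 + 174

α satisfies α^2 + 174 = 0, so x^2 + 174 annihilates α. Since d = -174 is squarefree and ≠ 1, it is not a perfect square in Q, so x^2 + 174 has no rational root and is therefore irreducible over Q (a degree-2 polynomial over a field is irreducible iff it has no root). Hence m_α(x) = x^2 + 174.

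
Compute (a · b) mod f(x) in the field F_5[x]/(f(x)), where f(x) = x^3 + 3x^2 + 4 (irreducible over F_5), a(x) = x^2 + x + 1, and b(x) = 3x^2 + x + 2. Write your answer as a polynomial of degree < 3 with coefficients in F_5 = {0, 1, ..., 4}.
a · b ≡ x^2 + x + 2 (mod f(x))

Multiply in F_5[x]: a(x)·b(x) = (x^2 + x + 1)·(3x^2 + x + 2) = 3x^4 + 4x^3 + x^2 + 3x + 2. This has degree ≥ 3, so divide by f(x) over F_5: 3x^4 + 4x^3 + x^2 + 3x + 2 = (3x)·(x^3 + 3x^2 + 4) + (x^2 + x + 2). Hence a·b ≡ x^2 + x + 2 (mod f). (F_5[x]/(f) is a field with 5^3 = 125 elements since f is irreducible of degree 3.)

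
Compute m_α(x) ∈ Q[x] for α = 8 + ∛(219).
m_α(x) = x^3 - 24x^2 + 192x - 731

Set β = α - 8 = ∛(219), so β^3 = 219. Then (α - 8)^3 - 219 = 0, i.e. α is a root of g(x) = (x - 8)^3 - 219 = x^3 - 24x^2 + 192x - 731. Since g(x) = h(x - 8) where h(x) = x^3 - 219, and h is irreducible over Q (because 219 is not a perfect cube, so h has no rational root, and a monic cubic with no rational root is irreducible), g is also irreducible (irreducibility is preserved under the substitution x → x - 8). Hence m_α(x) = x^3 - 24x^2 + 192x - 731.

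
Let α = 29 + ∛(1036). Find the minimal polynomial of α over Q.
m_α(x) = x^3 - 87x^2 + 2523x - 25425

Set β = α - 29 = ∛(1036), so β^3 = 1036. Then (α - 29)^3 - 1036 = 0, i.e. α is a root of g(x) = (x - 29)^3 - 1036 = x^3 - 87x^2 + 2523x - 25425. Since g(x) = h(x - 29) where h(x) = x^3 - 1036, and h is irreducible over Q (because 1036 is not a perfect cube, so h has no rational root, and a monic cubic with no rational root is irreducible), g is also irreducible (irreducibility is preserved under the substitution x → x - 29). Hence m_α(x) = x^3 - 87x^2 + 2523x - 25425.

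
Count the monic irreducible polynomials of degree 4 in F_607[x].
There are 33938574288 monic irreducible polynomials of degree 4 over F_607

Each element of F_{607^4} that lies in no proper subfield is a root of exactly one monic irreducible of degree 4 over F_607, and each such polynomial has 4 distinct roots in F_{607^4}. By Möbius inversion the count is N_607(4) = (1/4) Σ_{d|4} μ(4/d) · 607^d = (1/4)(μ(4)·607^1 + μ(2)·607^2 + μ(1)·607^4) = 135754297152/4 = 33938574288.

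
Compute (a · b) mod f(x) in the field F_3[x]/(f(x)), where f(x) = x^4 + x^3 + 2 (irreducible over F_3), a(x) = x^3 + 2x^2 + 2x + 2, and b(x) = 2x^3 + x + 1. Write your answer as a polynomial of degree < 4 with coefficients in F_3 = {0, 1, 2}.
a · b ≡ x^3 + 2 (mod f(x))

Multiply in F_3[x]: a(x)·b(x) = (x^3 + 2x^2 + 2x + 2)·(2x^3 + x + 1) = 2x^6 + x^5 + 2x^4 + x^3 + x^2 + x + 2. This has degree ≥ 4, so divide by f(x) over F_3: 2x^6 + x^5 + 2x^4 + x^3 + x^2 + x + 2 = (2x^2 + 2x)·(x^4 + x^3 + 2) + (x^3 + 2). Hence a·b ≡ x^3 + 2 (mod f). (F_3[x]/(f) is a field with 3^4 = 81 elements since f is irreducible of degree 4.)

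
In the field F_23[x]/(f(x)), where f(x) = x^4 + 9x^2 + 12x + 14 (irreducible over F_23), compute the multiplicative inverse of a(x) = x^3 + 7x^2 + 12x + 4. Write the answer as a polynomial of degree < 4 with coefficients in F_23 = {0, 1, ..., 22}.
a(x)^(-1) ≡ 6x + 4 (mod f(x))

Since f is irreducible over F_23, F_23[x]/(f) is a field and a(x) ≠ 0 has an inverse. Apply the extended Euclidean algorithm to f(x) and a(x) in F_23[x]: f(x) = (x + 16)·a(x) + (19). The last nonzero remainder is the constant 19 = gcd(f, a) in F_23. Back-substituting through the division chain expresses 19 = s(x)·a(x) + t(x)·f(x) with s(x) ≡ 22x + 7 (mod f), so (22x + 7)·a(x) ≡ 19 (mod f). Multiplying by 19^(-1) ≡ 17 in F_23 gives a(x)^(-1) ≡ 17·(22x + 7) ≡ 6x + 4 (mod f). Check: (x^3 + 7x^2 + 12x + 4)·(6x + 4) = 6x^4 + 8x^2 + 3x + 16 ≡ 1 (mod x^4 + 9x^2 + 12x + 14).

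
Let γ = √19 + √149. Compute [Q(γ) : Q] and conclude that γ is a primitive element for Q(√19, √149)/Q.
[Q(γ) : Q] = 4 (equivalently, Q(γ) = Q(√19, √149))

Obviously Q(γ) ⊆ Q(√19, √149), and [Q(√19, √149):Q] = 4 (since 19, 149 are distinct squarefree integers > 1 with 2831 not a perfect square). To show equality we compute the minimal polynomial of γ. From γ = √19 + √149: γ^2 = 19 + 2√(2831) + 149 = 168 + 2√(2831), so γ^2 - 168 = 2√(2831); squaring, (γ^2 - 168)^2 = 4·2831, i.e. γ^4 - 336γ^2 + 28224 - 11324 = 0, i.e. γ^4 - 336γ^2 + 16900 = 0. So γ is a root of x^4 - 336x^2 + 16900. This polynomial is irreducible over Q: it has no rational root (each ±√19 ± √149 is irrational), and any factorization into two quadratics over Q would force √(2831) ∈ Q (pairing opposite roots) or √19, √149 ∈ Q (other pairings), all impossible. Hence [Q(γ):Q] = 4 = [Q(√19, √149):Q], so Q(γ) = Q(√19, √149).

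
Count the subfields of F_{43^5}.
F_{43^5} has 2 subfields

The subfields of F_{p^n} are exactly the fields F_{p^d} for d | n (each is the fixed field of the unique index-d subgroup of Gal(F_{p^n}/F_p) ≅ Z/nZ). The divisors of n = 5 are {1, 5}, giving 2 subfields: F_{43^1}, F_{43^5}.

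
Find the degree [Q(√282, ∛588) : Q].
[Q(√282, ∛588) : Q] = 6

Let L = Q(√282, ∛588). Since Q(√282) ⊂ L and [Q(√282):Q] = 2, the tower law gives 2 | [L:Q]. Likewise Q(∛588) ⊂ L with [Q(∛588):Q] = 3 (because 588 is not a perfect cube), so 3 | [L:Q]. As gcd(2,3) = 1, [L:Q] is divisible by 6. Conversely L is generated over Q by √282 and ∛588, so [L:Q] ≤ 2·3 = 6. Therefore [Q(√282, ∛588) : Q] = 6.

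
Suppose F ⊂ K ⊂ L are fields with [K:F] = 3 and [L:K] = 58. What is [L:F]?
[L:F] = 174

The tower law says that for any tower of field extensions F ⊂ K ⊂ L with finite degrees, [L:F] = [L:K] · [K:F]. Here this gives [L:F] = 58 · 3 = 174.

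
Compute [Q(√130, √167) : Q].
[Q(√130, √167) : Q] = 4

[Q(√130):Q] = 2 (min poly x^2 - 130, irreducible since 130 is squarefree > 1). For the top step, suppose √167 ∈ Q(√130), say √167 = c + d√130 with c, d ∈ Q. Squaring: 167 = c^2 + 130d^2 + 2cd√130. Since √130 ∉ Q this forces 2cd = 0. If d = 0 then √167 = c ∈ Q, contradicting 167 squarefree > 1. If c = 0 then 167 = 130d^2, so 130·167 = (130d)^2 is a perfect square in Q — but 130·167 = 21710 is not a perfect square (since 130 and 167 are distinct squarefree integers). Contradiction. Hence √167 ∉ Q(√130), so x^2 - 167 stays irreducible over Q(√130) and [Q(√130, √167) : Q(√130)] = 2. By the tower law, [Q(√130, √167) : Q] = 2 · 2 = 4.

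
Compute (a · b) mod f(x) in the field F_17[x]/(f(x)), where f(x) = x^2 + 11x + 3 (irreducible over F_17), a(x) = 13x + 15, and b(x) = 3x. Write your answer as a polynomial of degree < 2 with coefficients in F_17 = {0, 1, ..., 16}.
a · b ≡ 7x + 2 (mod f(x))

Multiply in F_17[x]: a(x)·b(x) = (13x + 15)·(3x) = 5x^2 + 11x. This has degree ≥ 2, so divide by f(x) over F_17: 5x^2 + 11x = (5)·(x^2 + 11x + 3) + (7x + 2). Hence a·b ≡ 7x + 2 (mod f). (F_17[x]/(f) is a field with 17^2 = 289 elements since f is irreducible of degree 2.)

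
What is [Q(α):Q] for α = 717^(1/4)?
[Q(α):Q] = 4

α is a root of x^4 - 717. By Eisenstein's criterion at the prime p = 3 (which divides the constant term 717 but p^2 = 9 does not, since 717 is squarefree), x^4 - 717 is irreducible over Q. Hence [Q(α):Q] = 4.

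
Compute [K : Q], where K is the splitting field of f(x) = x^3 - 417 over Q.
[K : Q] = 6

The roots of x^3 - 417 are ∛417, ω∛417, ω^2∛417 where ω = e^(2πi/3) is a primitive cube root of unity, so K = Q(∛417, ω). Now [Q(∛417):Q] = 3 (since 417 is not a perfect cube, x^3 - 417 is irreducible) and [Q(ω):Q] = 2. Both 2 and 3 divide [K:Q], and [K:Q] ≤ 3·2 = 6, so [K:Q] = 6. (Equivalently: Q(∛417) ⊂ R but ω ∉ R, so [K : Q(∛417)] = 2.)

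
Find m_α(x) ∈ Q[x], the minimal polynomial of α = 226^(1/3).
m_α(x) = x^3 - 226

α satisfies α^3 = 226, so x^3 - 226 annihilates α. By the rational root test, a rational root p/q (in lowest terms) of x^3 - 226 would satisfy p^3 = 226 q^3, forcing q = 1 and p^3 = 226; but 226 is not a perfect cube, contradiction. A monic cubic over Q with no rational root is irreducible (any nontrivial factorization would include a linear factor). Hence x^3 - 226 is the minimal polynomial of α, and in particular [Q(α):Q] = 3.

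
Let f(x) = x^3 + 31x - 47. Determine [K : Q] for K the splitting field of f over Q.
[K : Q] = 6

By the rational root test, any rational root of the monic integer polynomial f(x) = x^3 + 31x - 47 must be an integer dividing the constant term -47, i.e. one of ±{1, 47}. Evaluating: f(1) = -15, f(-1) = -79, f(47) = 105233, f(-47) = -105327; none is 0, so f has no rational root and is therefore irreducible over Q (a cubic with no linear factor over a field is irreducible). For an irreducible cubic, the Galois group is A_3 or S_3 according as the discriminant disc(f) = -4a^3 - 27b^2 = -4·(31)^3 - 27·(-47)^2 = -178807 is or is not a square in Q. Here disc(f) = -178807 is not a perfect square in Q, so the Galois group of f over Q is not contained in A_3 and must be all of S_3. The splitting field has degree |S_3| = 6 over Q, so [K : Q] = 6.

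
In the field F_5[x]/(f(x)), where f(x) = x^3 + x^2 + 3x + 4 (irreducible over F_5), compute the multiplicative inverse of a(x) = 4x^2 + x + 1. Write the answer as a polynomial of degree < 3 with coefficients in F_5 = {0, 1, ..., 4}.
a(x)^(-1) ≡ 4x^2 + 3 (mod f(x))

Since f is irreducible over F_5, F_5[x]/(f) is a field and a(x) ≠ 0 has an inverse. Apply the extended Euclidean algorithm to f(x) and a(x) in F_5[x]: f(x) = (4x + 3)·a(x) + (x + 1);  a(x) = (4x + 2)·(x + 1) + (4). The last nonzero remainder is the constant 4 = gcd(f, a) in F_5. Back-substituting through the division chain expresses 4 = s(x)·a(x) + t(x)·f(x) with s(x) ≡ x^2 + 2 (mod f), so (x^2 + 2)·a(x) ≡ 4 (mod f). Multiplying by 4^(-1) ≡ 4 in F_5 gives a(x)^(-1) ≡ 4·(x^2 + 2) ≡ 4x^2 + 3 (mod f). Check: (4x^2 + x + 1)·(4x^2 + 3) = x^4 + 4x^3 + x^2 + 3x + 3 ≡ 1 (mod x^3 + x^2 + 3x + 4).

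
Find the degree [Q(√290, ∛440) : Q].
[Q(√290, ∛440) : Q] = 6

Let L = Q(√290, ∛440). Since Q(√290) ⊂ L and [Q(√290):Q] = 2, the tower law gives 2 | [L:Q]. Likewise Q(∛440) ⊂ L with [Q(∛440):Q] = 3 (because 440 is not a perfect cube), so 3 | [L:Q]. As gcd(2,3) = 1, [L:Q] is divisible by 6. Conversely L is generated over Q by √290 and ∛440, so [L:Q] ≤ 2·3 = 6. Therefore [Q(√290, ∛440) : Q] = 6.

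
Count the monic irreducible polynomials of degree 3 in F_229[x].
There are 4002920 monic irreducible polynomials of degree 3 over F_229

Each element of F_{229^3} that lies in no proper subfield is a root of exactly one monic irreducible of degree 3 over F_229, and each such polynomial has 3 distinct roots in F_{229^3}. By Möbius inversion the count is N_229(3) = (1/3) Σ_{d|3} μ(3/d) · 229^d = (1/3)(μ(3)·229^1 + μ(1)·229^3) = 12008760/3 = 4002920.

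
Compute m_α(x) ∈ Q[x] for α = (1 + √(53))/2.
m_α(x) = x^2 - x - 13

From 2α - 1 = √(53), squaring gives (2α - 1)^2 = 53, i.e. 4α^2 - 4α + 1 = 53, so α^2 - α + (1 - 53)/4 = 0. Since 53 ≡ 1 (mod 4), (1 - 53)/4 = -13 ∈ Z. The polynomial x^2 - x - 13 has discriminant 1 - 4·(-13) = 53, which is not a perfect square in Q (d = 53 is squarefree and ≠ 1), so x^2 - x - 13 is irreducible over Q. It is the minimal polynomial of α.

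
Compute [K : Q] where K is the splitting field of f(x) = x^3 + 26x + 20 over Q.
[K : Q] = 6

By the rational root test, any rational root of the monic integer polynomial f(x) = x^3 + 26x + 20 must be an integer dividing the constant term 20, i.e. one of ±{1, 2, 4, 5, 10, 20}. Evaluating: f(1) = 47, f(-1) = -7, f(2) = 80, f(-2) = -40, f(4) = 188, f(-4) = -148, f(5) = 275, f(-5) = -235, f(10) = 1280, f(-10) = -1240, f(20) = 8540, f(-20) = -8500; none is 0, so f has no rational root and is therefore irreducible over Q (a cubic with no linear factor over a field is irreducible). For an irreducible cubic, the Galois group is A_3 or S_3 according as the discriminant disc(f) = -4a^3 - 27b^2 = -4·(26)^3 - 27·(20)^2 = -81104 is or is not a square in Q. Here disc(f) = -81104 is not a perfect square in Q, so the Galois group of f over Q is not contained in A_3 and must be all of S_3. The splitting field has degree |S_3| = 6 over Q, so [K : Q] = 6.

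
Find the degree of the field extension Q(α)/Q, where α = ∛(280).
[Q(α):Q] = 3

The minimal polynomial of α is x^3 - 280, irreducible over Q since 280 is not a perfect cube (so x^3 - 280 has no rational root). Hence [Q(α):Q] = deg(m_α) = 3.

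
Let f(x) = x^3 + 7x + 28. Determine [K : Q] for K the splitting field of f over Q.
[K : Q] = 6

By the rational root test, any rational root of the monic integer polynomial f(x) = x^3 + 7x + 28 must be an integer dividing the constant term 28, i.e. one of ±{1, 2, 4, 7, 14, 28}. Evaluating: f(1) = 36, f(-1) = 20, f(2) = 50, f(-2) = 6, f(4) = 120, f(-4) = -64, f(7) = 420, f(-7) = -364, f(14) = 2870, f(-14) = -2814, f(28) = 22176, f(-28) = -22120; none is 0, so f has no rational root and is therefore irreducible over Q (a cubic with no linear factor over a field is irreducible). For an irreducible cubic, the Galois group is A_3 or S_3 according as the discriminant disc(f) = -4a^3 - 27b^2 = -4·(7)^3 - 27·(28)^2 = -22540 is or is not a square in Q. Here disc(f) = -22540 is not a perfect square in Q, so the Galois group of f over Q is not contained in A_3 and must be all of S_3. The splitting field has degree |S_3| = 6 over Q, so [K : Q] = 6.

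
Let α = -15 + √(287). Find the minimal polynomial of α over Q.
m_α(x) = x^2 + 30x - 62

From α + 15 = √(287), squaring gives (α + 15)^2 = 287, i.e. α^2 + 30α + 225 = 287, so α^2 + 30α - 62 = 0. The discriminant of x^2 + 30x - 62 is (30)^2 - 4·(-62) = 900 + 248 = 1148, and 4·(287) is not a perfect square in Q since 287 is squarefree and ≠ 1. Hence x^2 + 30x - 62 is irreducible over Q and is the minimal polynomial of α.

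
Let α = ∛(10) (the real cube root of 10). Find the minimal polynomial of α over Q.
m_α(x) = x^3 - 10

α satisfies α^3 = 10, so x^3 - 10 annihilates α. By the rational root test, a rational root p/q (in lowest terms) of x^3 - 10 would satisfy p^3 = 10 q^3, forcing q = 1 and p^3 = 10; but 10 is not a perfect cube, contradiction. A monic cubic over Q with no rational root is irreducible (any nontrivial factorization would include a linear factor). Hence x^3 - 10 is the minimal polynomial of α, and in particular [Q(α):Q] = 3.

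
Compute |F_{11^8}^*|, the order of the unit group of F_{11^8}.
|F_{11^8}^*| = 214358880

F_{11^8} has 11^8 = 214358881 elements; its multiplicative group consists of all nonzero elements, so |F_{11^8}^*| = 214358881 - 1 = 214358880. (It is cyclic since any finite subgroup of the multiplicative group of a field is cyclic.)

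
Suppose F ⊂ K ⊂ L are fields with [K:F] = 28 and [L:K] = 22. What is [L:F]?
[L:F] = 616

The tower law says that for any tower of field extensions F ⊂ K ⊂ L with finite degrees, [L:F] = [L:K] · [K:F]. Here this gives [L:F] = 22 · 28 = 616.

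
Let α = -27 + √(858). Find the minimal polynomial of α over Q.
m_α(x) = x^2 + 54x - 129

From α + 27 = √(858), squaring gives (α + 27)^2 = 858, i.e. α^2 + 54α + 729 = 858, so α^2 + 54α - 129 = 0. The discriminant of x^2 + 54x - 129 is (54)^2 - 4·(-129) = 2916 + 516 = 3432, and 4·(858) is not a perfect square in Q since 858 is squarefree and ≠ 1. Hence x^2 + 54x - 129 is irreducible over Q and is the minimal polynomial of α.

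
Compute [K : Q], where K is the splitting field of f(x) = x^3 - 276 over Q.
[K : Q] = 6

The roots of x^3 - 276 are ∛276, ω∛276, ω^2∛276 where ω = e^(2πi/3) is a primitive cube root of unity, so K = Q(∛276, ω). Now [Q(∛276):Q] = 3 (since 276 is not a perfect cube, x^3 - 276 is irreducible) and [Q(ω):Q] = 2. Both 2 and 3 divide [K:Q], and [K:Q] ≤ 3·2 = 6, so [K:Q] = 6. (Equivalently: Q(∛276) ⊂ R but ω ∉ R, so [K : Q(∛276)] = 2.)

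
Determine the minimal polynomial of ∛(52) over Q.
m_α(x) = x^3 - 52

α satisfies α^3 = 52, so x^3 - 52 annihilates α. By the rational root test, a rational root p/q (in lowest terms) of x^3 - 52 would satisfy p^3 = 52 q^3, forcing q = 1 and p^3 = 52; but 52 is not a perfect cube, contradiction. A monic cubic over Q with no rational root is irreducible (any nontrivial factorization would include a linear factor). Hence x^3 - 52 is the minimal polynomial of α, and in particular [Q(α):Q] = 3.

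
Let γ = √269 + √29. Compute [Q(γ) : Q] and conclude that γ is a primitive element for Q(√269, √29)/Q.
[Q(γ) : Q] = 4 (equivalently, Q(γ) = Q(√269, √29))

Obviously Q(γ) ⊆ Q(√269, √29), and [Q(√269, √29):Q] = 4 (since 269, 29 are distinct squarefree integers > 1 with 7801 not a perfect square). To show equality we compute the minimal polynomial of γ. From γ = √269 + √29: γ^2 = 269 + 2√(7801) + 29 = 298 + 2√(7801), so γ^2 - 298 = 2√(7801); squaring, (γ^2 - 298)^2 = 4·7801, i.e. γ^4 - 596γ^2 + 88804 - 31204 = 0, i.e. γ^4 - 596γ^2 + 57600 = 0. So γ is a root of x^4 - 596x^2 + 57600. This polynomial is irreducible over Q: it has no rational root (each ±√269 ± √29 is irrational), and any factorization into two quadratics over Q would force √(7801) ∈ Q (pairing opposite roots) or √269, √29 ∈ Q (other pairings), all impossible. Hence [Q(γ):Q] = 4 = [Q(√269, √29):Q], so Q(γ) = Q(√269, √29).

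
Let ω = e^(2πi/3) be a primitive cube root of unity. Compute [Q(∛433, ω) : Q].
[Q(∛433, ω) : Q] = 6

[Q(∛433):Q] = 3 (min poly x^3 - 433, irreducible since 433 is not a perfect cube). [Q(ω):Q] = 2 (min poly x^2 + x + 1). Since Q(∛433) ⊂ R and ω ∉ R, we have ω ∉ Q(∛433), so x^2 + x + 1 remains irreducible over Q(∛433) and [Q(∛433, ω) : Q(∛433)] = 2. By the tower law, [Q(∛433, ω) : Q] = 3 · 2 = 6. (In fact Q(∛433, ω) is the splitting field of x^3 - 433 over Q.)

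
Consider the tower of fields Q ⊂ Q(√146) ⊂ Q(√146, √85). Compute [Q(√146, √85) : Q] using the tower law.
[Q(√146, √85) : Q] = 4

[Q(√146):Q] = 2 (min poly x^2 - 146, irreducible since 146 is squarefree > 1). For the top step, suppose √85 ∈ Q(√146), say √85 = c + d√146 with c, d ∈ Q. Squaring: 85 = c^2 + 146d^2 + 2cd√146. Since √146 ∉ Q this forces 2cd = 0. If d = 0 then √85 = c ∈ Q, contradicting 85 squarefree > 1. If c = 0 then 85 = 146d^2, so 146·85 = (146d)^2 is a perfect square in Q — but 146·85 = 12410 is not a perfect square (since 146 and 85 are distinct squarefree integers). Contradiction. Hence √85 ∉ Q(√146), so x^2 - 85 stays irreducible over Q(√146) and [Q(√146, √85) : Q(√146)] = 2. By the tower law, [Q(√146, √85) : Q] = 2 · 2 = 4.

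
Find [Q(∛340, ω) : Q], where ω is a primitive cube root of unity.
[Q(∛340, ω) : Q] = 6

[Q(∛340):Q] = 3 (min poly x^3 - 340, irreducible since 340 is not a perfect cube). [Q(ω):Q] = 2 (min poly x^2 + x + 1). Since Q(∛340) ⊂ R and ω ∉ R, we have ω ∉ Q(∛340), so x^2 + x + 1 remains irreducible over Q(∛340) and [Q(∛340, ω) : Q(∛340)] = 2. By the tower law, [Q(∛340, ω) : Q] = 3 · 2 = 6. (In fact Q(∛340, ω) is the splitting field of x^3 - 340 over Q.)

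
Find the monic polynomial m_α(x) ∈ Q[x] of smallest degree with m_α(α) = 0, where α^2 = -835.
m_α(x) = x^2 + 835

α satisfies α^2 + 835 = 0, so x^2 + 835 annihilates α. Since d = -835 is squarefree and ≠ 1, it is not a perfect square in Q, so x^2 + 835 has no rational root and is therefore irreducible over Q (a degree-2 polynomial over a field is irreducible iff it has no root). Hence m_α(x) = x^2 + 835.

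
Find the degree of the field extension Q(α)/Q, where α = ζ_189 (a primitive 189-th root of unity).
[Q(α):Q] = 108

The minimal polynomial of ζ_189 over Q is the 189-th cyclotomic polynomial Φ_189(x), which is irreducible over Q and has degree φ(189) = 108. Hence [Q(α):Q] = φ(189) = 108.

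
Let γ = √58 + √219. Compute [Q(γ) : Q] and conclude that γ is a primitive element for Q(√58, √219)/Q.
[Q(γ) : Q] = 4 (equivalently, Q(γ) = Q(√58, √219))

Obviously Q(γ) ⊆ Q(√58, √219), and [Q(√58, √219):Q] = 4 (since 58, 219 are distinct squarefree integers > 1 with 12702 not a perfect square). To show equality we compute the minimal polynomial of γ. From γ = √58 + √219: γ^2 = 58 + 2√(12702) + 219 = 277 + 2√(12702), so γ^2 - 277 = 2√(12702); squaring, (γ^2 - 277)^2 = 4·12702, i.e. γ^4 - 554γ^2 + 76729 - 50808 = 0, i.e. γ^4 - 554γ^2 + 25921 = 0. So γ is a root of x^4 - 554x^2 + 25921. This polynomial is irreducible over Q: it has no rational root (each ±√58 ± √219 is irrational), and any factorization into two quadratics over Q would force √(12702) ∈ Q (pairing opposite roots) or √58, √219 ∈ Q (other pairings), all impossible. Hence [Q(γ):Q] = 4 = [Q(√58, √219):Q], so Q(γ) = Q(√58, √219).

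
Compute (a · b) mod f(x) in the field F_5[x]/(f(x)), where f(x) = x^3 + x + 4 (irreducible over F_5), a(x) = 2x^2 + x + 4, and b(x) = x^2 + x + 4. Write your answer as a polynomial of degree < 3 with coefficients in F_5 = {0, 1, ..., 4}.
a · b ≡ x^2 + 2x + 4 (mod f(x))

Multiply in F_5[x]: a(x)·b(x) = (2x^2 + x + 4)·(x^2 + x + 4) = 2x^4 + 3x^3 + 3x^2 + 3x + 1. This has degree ≥ 3, so divide by f(x) over F_5: 2x^4 + 3x^3 + 3x^2 + 3x + 1 = (2x + 3)·(x^3 + x + 4) + (x^2 + 2x + 4). Hence a·b ≡ x^2 + 2x + 4 (mod f). (F_5[x]/(f) is a field with 5^3 = 125 elements since f is irreducible of degree 3.)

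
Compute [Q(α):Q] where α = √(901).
[Q(α):Q] = 2

[Q(α):Q] equals the degree of the minimal polynomial of α. Here α^2 = 901 and x^2 - 901 is irreducible (d = 901 is squarefree, ≠ 1, hence not a square), so deg(m_α) = 2. Thus [Q(α):Q] = 2.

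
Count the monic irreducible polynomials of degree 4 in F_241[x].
There are 843336120 monic irreducible polynomials of degree 4 over F_241

Each element of F_{241^4} that lies in no proper subfield is a root of exactly one monic irreducible of degree 4 over F_241, and each such polynomial has 4 distinct roots in F_{241^4}. By Möbius inversion the count is N_241(4) = (1/4) Σ_{d|4} μ(4/d) · 241^d = (1/4)(μ(4)·241^1 + μ(2)·241^2 + μ(1)·241^4) = 3373344480/4 = 843336120.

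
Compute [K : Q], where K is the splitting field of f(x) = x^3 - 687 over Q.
[K : Q] = 6

The roots of x^3 - 687 are ∛687, ω∛687, ω^2∛687 where ω = e^(2πi/3) is a primitive cube root of unity, so K = Q(∛687, ω). Now [Q(∛687):Q] = 3 (since 687 is not a perfect cube, x^3 - 687 is irreducible) and [Q(ω):Q] = 2. Both 2 and 3 divide [K:Q], and [K:Q] ≤ 3·2 = 6, so [K:Q] = 6. (Equivalently: Q(∛687) ⊂ R but ω ∉ R, so [K : Q(∛687)] = 2.)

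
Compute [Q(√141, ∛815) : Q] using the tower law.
[Q(√141, ∛815) : Q] = 6

Let L = Q(√141, ∛815). Since Q(√141) ⊂ L and [Q(√141):Q] = 2, the tower law gives 2 | [L:Q]. Likewise Q(∛815) ⊂ L with [Q(∛815):Q] = 3 (because 815 is not a perfect cube), so 3 | [L:Q]. As gcd(2,3) = 1, [L:Q] is divisible by 6. Conversely L is generated over Q by √141 and ∛815, so [L:Q] ≤ 2·3 = 6. Therefore [Q(√141, ∛815) : Q] = 6.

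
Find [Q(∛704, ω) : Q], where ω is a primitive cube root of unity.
[Q(∛704, ω) : Q] = 6

[Q(∛704):Q] = 3 (min poly x^3 - 704, irreducible since 704 is not a perfect cube). [Q(ω):Q] = 2 (min poly x^2 + x + 1). Since Q(∛704) ⊂ R and ω ∉ R, we have ω ∉ Q(∛704), so x^2 + x + 1 remains irreducible over Q(∛704) and [Q(∛704, ω) : Q(∛704)] = 2. By the tower law, [Q(∛704, ω) : Q] = 3 · 2 = 6. (In fact Q(∛704, ω) is the splitting field of x^3 - 704 over Q.)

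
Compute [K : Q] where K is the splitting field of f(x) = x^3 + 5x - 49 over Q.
[K : Q] = 6

By the rational root test, any rational root of the monic integer polynomial f(x) = x^3 + 5x - 49 must be an integer dividing the constant term -49, i.e. one of ±{1, 7, 49}. Evaluating: f(1) = -43, f(-1) = -55, f(7) = 329, f(-7) = -427, f(49) = 117845, f(-49) = -117943; none is 0, so f has no rational root and is therefore irreducible over Q (a cubic with no linear factor over a field is irreducible). For an irreducible cubic, the Galois group is A_3 or S_3 according as the discriminant disc(f) = -4a^3 - 27b^2 = -4·(5)^3 - 27·(-49)^2 = -65327 is or is not a square in Q. Here disc(f) = -65327 is not a perfect square in Q, so the Galois group of f over Q is not contained in A_3 and must be all of S_3. The splitting field has degree |S_3| = 6 over Q, so [K : Q] = 6.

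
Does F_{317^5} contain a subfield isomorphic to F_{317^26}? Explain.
No: F_{317^26} is not a subfield of F_{317^5}

F_{p^m} embeds in F_{p^n} iff m | n. Here 26 ∤ 5 (since 5 = 0·26 + 5 with remainder 5 ≠ 0), so F_{317^26} is not a subfield of F_{317^5}. Equivalently: if it were, the tower law would give 26 = [F_{317^26}:F_317] dividing [F_{317^5}:F_317] = 5, contradiction.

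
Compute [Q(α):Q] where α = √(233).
[Q(α):Q] = 2

[Q(α):Q] equals the degree of the minimal polynomial of α. Here α^2 = 233 and x^2 - 233 is irreducible (d = 233 is squarefree, ≠ 1, hence not a square), so deg(m_α) = 2. Thus [Q(α):Q] = 2.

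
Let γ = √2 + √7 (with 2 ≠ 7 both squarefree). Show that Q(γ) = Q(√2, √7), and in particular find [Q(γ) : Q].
[Q(γ) : Q] = 4 (equivalently, Q(γ) = Q(√2, √7))

Obviously Q(γ) ⊆ Q(√2, √7), and [Q(√2, √7):Q] = 4 (since 2, 7 are distinct squarefree integers > 1 with 14 not a perfect square). To show equality we compute the minimal polynomial of γ. From γ = √2 + √7: γ^2 = 2 + 2√(14) + 7 = 9 + 2√(14), so γ^2 - 9 = 2√(14); squaring, (γ^2 - 9)^2 = 4·14, i.e. γ^4 - 18γ^2 + 81 - 56 = 0, i.e. γ^4 - 18γ^2 + 25 = 0. So γ is a root of x^4 - 18x^2 + 25. This polynomial is irreducible over Q: it has no rational root (each ±√2 ± √7 is irrational), and any factorization into two quadratics over Q would force √(14) ∈ Q (pairing opposite roots) or √2, √7 ∈ Q (other pairings), all impossible. Hence [Q(γ):Q] = 4 = [Q(√2, √7):Q], so Q(γ) = Q(√2, √7).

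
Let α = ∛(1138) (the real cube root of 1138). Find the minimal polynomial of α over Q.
m_α(x) = x^3 - 1138

α satisfies α^3 = 1138, so x^3 - 1138 annihilates α. By the rational root test, a rational root p/q (in lowest terms) of x^3 - 1138 would satisfy p^3 = 1138 q^3, forcing q = 1 and p^3 = 1138; but 1138 is not a perfect cube, contradiction. A monic cubic over Q with no rational root is irreducible (any nontrivial factorization would include a linear factor). Hence x^3 - 1138 is the minimal polynomial of α, and in particular [Q(α):Q] = 3.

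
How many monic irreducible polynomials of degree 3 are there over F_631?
There are 83746320 monic irreducible polynomials of degree 3 over F_631

Each element of F_{631^3} that lies in no proper subfield is a root of exactly one monic irreducible of degree 3 over F_631, and each such polynomial has 3 distinct roots in F_{631^3}. By Möbius inversion the count is N_631(3) = (1/3) Σ_{d|3} μ(3/d) · 631^d = (1/3)(μ(3)·631^1 + μ(1)·631^3) = 251238960/3 = 83746320.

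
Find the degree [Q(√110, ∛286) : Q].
[Q(√110, ∛286) : Q] = 6

Let L = Q(√110, ∛286). Since Q(√110) ⊂ L and [Q(√110):Q] = 2, the tower law gives 2 | [L:Q]. Likewise Q(∛286) ⊂ L with [Q(∛286):Q] = 3 (because 286 is not a perfect cube), so 3 | [L:Q]. As gcd(2,3) = 1, [L:Q] is divisible by 6. Conversely L is generated over Q by √110 and ∛286, so [L:Q] ≤ 2·3 = 6. Therefore [Q(√110, ∛286) : Q] = 6.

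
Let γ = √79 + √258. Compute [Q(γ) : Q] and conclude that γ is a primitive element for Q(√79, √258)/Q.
[Q(γ) : Q] = 4 (equivalently, Q(γ) = Q(√79, √258))

Obviously Q(γ) ⊆ Q(√79, √258), and [Q(√79, √258):Q] = 4 (since 79, 258 are distinct squarefree integers > 1 with 20382 not a perfect square). To show equality we compute the minimal polynomial of γ. From γ = √79 + √258: γ^2 = 79 + 2√(20382) + 258 = 337 + 2√(20382), so γ^2 - 337 = 2√(20382); squaring, (γ^2 - 337)^2 = 4·20382, i.e. γ^4 - 674γ^2 + 113569 - 81528 = 0, i.e. γ^4 - 674γ^2 + 32041 = 0. So γ is a root of x^4 - 674x^2 + 32041. This polynomial is irreducible over Q: it has no rational root (each ±√79 ± √258 is irrational), and any factorization into two quadratics over Q would force √(20382) ∈ Q (pairing opposite roots) or √79, √258 ∈ Q (other pairings), all impossible. Hence [Q(γ):Q] = 4 = [Q(√79, √258):Q], so Q(γ) = Q(√79, √258).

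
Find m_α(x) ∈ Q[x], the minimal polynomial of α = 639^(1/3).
m_α(x) = x^3 - 639

α satisfies α^3 = 639, so x^3 - 639 annihilates α. By the rational root test, a rational root p/q (in lowest terms) of x^3 - 639 would satisfy p^3 = 639 q^3, forcing q = 1 and p^3 = 639; but 639 is not a perfect cube, contradiction. A monic cubic over Q with no rational root is irreducible (any nontrivial factorization would include a linear factor). Hence x^3 - 639 is the minimal polynomial of α, and in particular [Q(α):Q] = 3.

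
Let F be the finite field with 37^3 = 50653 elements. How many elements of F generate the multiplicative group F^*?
There are φ(50652) = 14256 primitive elements

F_q^* is cyclic of order q - 1 = 50652. A cyclic group of order m has exactly φ(m) generators. Here m = 50652 = 2^2 · 3^3 · 7 · 67, so the number of primitive elements is φ(50652) = 14256.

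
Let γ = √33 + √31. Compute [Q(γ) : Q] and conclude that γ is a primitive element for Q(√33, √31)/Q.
[Q(γ) : Q] = 4 (equivalently, Q(γ) = Q(√33, √31))

Obviously Q(γ) ⊆ Q(√33, √31), and [Q(√33, √31):Q] = 4 (since 33, 31 are distinct squarefree integers > 1 with 1023 not a perfect square). To show equality we compute the minimal polynomial of γ. From γ = √33 + √31: γ^2 = 33 + 2√(1023) + 31 = 64 + 2√(1023), so γ^2 - 64 = 2√(1023); squaring, (γ^2 - 64)^2 = 4·1023, i.e. γ^4 - 128γ^2 + 4096 - 4092 = 0, i.e. γ^4 - 128γ^2 + 4 = 0. So γ is a root of x^4 - 128x^2 + 4. This polynomial is irreducible over Q: it has no rational root (each ±√33 ± √31 is irrational), and any factorization into two quadratics over Q would force √(1023) ∈ Q (pairing opposite roots) or √33, √31 ∈ Q (other pairings), all impossible. Hence [Q(γ):Q] = 4 = [Q(√33, √31):Q], so Q(γ) = Q(√33, √31).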